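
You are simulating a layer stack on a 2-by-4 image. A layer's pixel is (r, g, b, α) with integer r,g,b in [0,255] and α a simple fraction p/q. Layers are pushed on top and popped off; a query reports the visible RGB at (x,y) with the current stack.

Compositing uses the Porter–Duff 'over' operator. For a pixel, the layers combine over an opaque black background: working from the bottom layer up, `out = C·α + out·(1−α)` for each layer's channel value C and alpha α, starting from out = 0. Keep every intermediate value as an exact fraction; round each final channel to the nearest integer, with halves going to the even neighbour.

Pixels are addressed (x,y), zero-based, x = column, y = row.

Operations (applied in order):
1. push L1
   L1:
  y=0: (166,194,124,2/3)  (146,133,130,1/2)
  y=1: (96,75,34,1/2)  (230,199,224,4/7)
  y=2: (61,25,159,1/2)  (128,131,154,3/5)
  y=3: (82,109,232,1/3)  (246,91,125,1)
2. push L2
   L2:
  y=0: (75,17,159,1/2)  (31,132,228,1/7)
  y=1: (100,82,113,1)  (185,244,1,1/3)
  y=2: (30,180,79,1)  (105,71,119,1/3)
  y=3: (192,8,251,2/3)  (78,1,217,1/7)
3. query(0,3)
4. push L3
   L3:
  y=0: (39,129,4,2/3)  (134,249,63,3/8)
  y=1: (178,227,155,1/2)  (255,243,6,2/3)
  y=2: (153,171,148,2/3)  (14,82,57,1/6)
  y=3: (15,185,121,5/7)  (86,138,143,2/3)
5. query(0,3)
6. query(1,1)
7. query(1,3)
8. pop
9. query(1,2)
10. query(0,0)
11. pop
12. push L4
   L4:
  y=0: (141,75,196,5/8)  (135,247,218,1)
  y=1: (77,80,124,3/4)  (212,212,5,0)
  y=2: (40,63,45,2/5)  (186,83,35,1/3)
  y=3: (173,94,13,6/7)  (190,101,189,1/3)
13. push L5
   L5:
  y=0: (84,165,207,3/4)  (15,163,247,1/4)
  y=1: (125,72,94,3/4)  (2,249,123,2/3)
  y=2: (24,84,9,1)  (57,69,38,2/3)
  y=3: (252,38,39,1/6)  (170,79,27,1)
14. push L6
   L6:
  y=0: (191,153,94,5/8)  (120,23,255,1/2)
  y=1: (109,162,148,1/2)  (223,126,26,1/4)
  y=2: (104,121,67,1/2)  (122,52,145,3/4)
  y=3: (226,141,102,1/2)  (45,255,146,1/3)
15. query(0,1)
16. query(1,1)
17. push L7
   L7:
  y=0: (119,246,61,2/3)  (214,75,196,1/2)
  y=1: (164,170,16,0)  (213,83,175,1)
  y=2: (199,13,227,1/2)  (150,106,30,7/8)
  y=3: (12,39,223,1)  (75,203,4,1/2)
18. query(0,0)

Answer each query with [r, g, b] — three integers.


(0,3) stack=L1,L2; from [0,0,0]:
L1 α=1/3: [82/3, 109/3, 232/3]
L2 α=2/3: [1234/9, 157/9, 1738/9]
rounded: [137, 17, 193]

at x=0,y=3 over L1,L2,L3:
+L1 (α=1/3) → [82/3, 109/3, 232/3]
+L2 (α=2/3) → [1234/9, 157/9, 1738/9]
+L3 (α=5/7) → [449/9, 8639/63, 8921/63]
→ [50, 137, 142]

(1,1) stack=L1,L2,L3; from [0,0,0]:
+L1 (α=4/7) → [920/7, 796/7, 128]
+L2 (α=1/3) → [1045/7, 1100/7, 257/3]
+L3 (α=2/3) → [4615/21, 4502/21, 293/9]
rounded: [220, 214, 33]

(1,3) stack=L1,L2,L3; from [0,0,0]:
+L1 (α=1) → [246, 91, 125]
+L2 (α=1/7) → [222, 547/7, 967/7]
+L3 (α=2/3) → [394/3, 2479/21, 2969/21]
→ [131, 118, 141]

query (1,2) [L1,L2] — begin 0,0,0
+L1 (α=3/5) → [384/5, 393/5, 462/5]
+L2 (α=1/3) → [431/5, 1141/15, 1519/15]
→ [86, 76, 101]

query (0,0) [L1,L2] — begin 0,0,0
after L1 α=2/3: [332/3, 388/3, 248/3]
after L2 α=1/2: [557/6, 439/6, 725/6]
→ [93, 73, 121]

(0,1) stack=L1,L4,L5,L6; from [0,0,0]:
after L1 α=1/2: [48, 75/2, 17]
after L4 α=3/4: [279/4, 555/8, 389/4]
after L5 α=3/4: [1779/16, 2283/32, 1517/16]
after L6 α=1/2: [3523/32, 7467/64, 3885/32]
rounded: [110, 117, 121]

at x=1,y=1 over L1,L4,L5,L6:
after L1 α=4/7: [920/7, 796/7, 128]
after L4 α=0: [920/7, 796/7, 128]
after L5 α=2/3: [316/7, 4282/21, 374/3]
after L6 α=1/4: [2509/28, 1291/7, 100]
→ [90, 184, 100]

at x=0,y=0 over L1,L4,L5,L6,L7:
L1 α=2/3: [332/3, 388/3, 248/3]
L4 α=5/8: [1037/8, 763/8, 307/2]
L5 α=3/4: [3053/32, 4723/32, 1549/8]
L6 α=5/8: [39719/256, 38649/256, 8407/64]
L7 α=2/3: [33549/256, 54867/256, 5405/64]
→ [131, 214, 84]


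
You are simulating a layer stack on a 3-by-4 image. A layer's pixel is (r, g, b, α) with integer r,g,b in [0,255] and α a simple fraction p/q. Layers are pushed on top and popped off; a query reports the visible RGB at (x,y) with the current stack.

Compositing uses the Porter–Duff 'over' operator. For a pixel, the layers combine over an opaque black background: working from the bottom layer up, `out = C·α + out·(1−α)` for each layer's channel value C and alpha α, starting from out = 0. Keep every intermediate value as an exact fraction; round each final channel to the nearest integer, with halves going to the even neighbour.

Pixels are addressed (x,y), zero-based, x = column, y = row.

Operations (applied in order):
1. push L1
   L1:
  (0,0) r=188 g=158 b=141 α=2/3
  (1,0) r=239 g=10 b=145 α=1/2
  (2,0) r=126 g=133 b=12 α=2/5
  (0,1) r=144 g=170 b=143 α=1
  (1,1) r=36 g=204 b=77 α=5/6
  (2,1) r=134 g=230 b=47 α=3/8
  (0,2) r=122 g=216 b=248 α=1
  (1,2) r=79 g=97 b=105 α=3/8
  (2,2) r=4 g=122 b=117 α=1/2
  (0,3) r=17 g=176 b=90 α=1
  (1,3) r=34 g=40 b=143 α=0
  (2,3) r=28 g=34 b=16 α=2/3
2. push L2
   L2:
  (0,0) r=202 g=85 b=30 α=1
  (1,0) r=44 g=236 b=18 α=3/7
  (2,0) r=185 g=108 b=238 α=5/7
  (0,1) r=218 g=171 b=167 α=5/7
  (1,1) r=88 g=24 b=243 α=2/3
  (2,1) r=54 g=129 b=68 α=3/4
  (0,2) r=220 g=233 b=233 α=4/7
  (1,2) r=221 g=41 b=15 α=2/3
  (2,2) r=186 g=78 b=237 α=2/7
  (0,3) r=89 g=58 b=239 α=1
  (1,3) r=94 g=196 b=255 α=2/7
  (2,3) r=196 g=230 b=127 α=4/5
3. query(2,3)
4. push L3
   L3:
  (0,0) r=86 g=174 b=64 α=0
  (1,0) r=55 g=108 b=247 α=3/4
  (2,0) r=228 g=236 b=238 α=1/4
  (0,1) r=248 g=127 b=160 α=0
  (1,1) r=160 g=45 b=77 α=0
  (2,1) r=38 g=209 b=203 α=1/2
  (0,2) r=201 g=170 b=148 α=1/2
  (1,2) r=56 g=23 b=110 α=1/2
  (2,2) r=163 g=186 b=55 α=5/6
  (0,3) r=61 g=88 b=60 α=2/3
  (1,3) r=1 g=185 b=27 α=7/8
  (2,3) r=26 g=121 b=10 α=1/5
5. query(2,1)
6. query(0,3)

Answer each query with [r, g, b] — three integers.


query (2,3) [L1,L2] — begin 0,0,0
L1 α=2/3: [56/3, 68/3, 32/3]
L2 α=4/5: [2408/15, 2828/15, 1556/15]
→ [161, 189, 104]

query (2,1) [L1,L2,L3] — begin 0,0,0
+L1 (α=3/8) → [201/4, 345/4, 141/8]
+L2 (α=3/4) → [849/16, 1893/16, 1773/32]
+L3 (α=1/2) → [1457/32, 5237/32, 8269/64]
→ [46, 164, 129]

(0,3) stack=L1,L2,L3; from [0,0,0]:
+L1 (α=1) → [17, 176, 90]
+L2 (α=1) → [89, 58, 239]
+L3 (α=2/3) → [211/3, 78, 359/3]
rounded: [70, 78, 120]


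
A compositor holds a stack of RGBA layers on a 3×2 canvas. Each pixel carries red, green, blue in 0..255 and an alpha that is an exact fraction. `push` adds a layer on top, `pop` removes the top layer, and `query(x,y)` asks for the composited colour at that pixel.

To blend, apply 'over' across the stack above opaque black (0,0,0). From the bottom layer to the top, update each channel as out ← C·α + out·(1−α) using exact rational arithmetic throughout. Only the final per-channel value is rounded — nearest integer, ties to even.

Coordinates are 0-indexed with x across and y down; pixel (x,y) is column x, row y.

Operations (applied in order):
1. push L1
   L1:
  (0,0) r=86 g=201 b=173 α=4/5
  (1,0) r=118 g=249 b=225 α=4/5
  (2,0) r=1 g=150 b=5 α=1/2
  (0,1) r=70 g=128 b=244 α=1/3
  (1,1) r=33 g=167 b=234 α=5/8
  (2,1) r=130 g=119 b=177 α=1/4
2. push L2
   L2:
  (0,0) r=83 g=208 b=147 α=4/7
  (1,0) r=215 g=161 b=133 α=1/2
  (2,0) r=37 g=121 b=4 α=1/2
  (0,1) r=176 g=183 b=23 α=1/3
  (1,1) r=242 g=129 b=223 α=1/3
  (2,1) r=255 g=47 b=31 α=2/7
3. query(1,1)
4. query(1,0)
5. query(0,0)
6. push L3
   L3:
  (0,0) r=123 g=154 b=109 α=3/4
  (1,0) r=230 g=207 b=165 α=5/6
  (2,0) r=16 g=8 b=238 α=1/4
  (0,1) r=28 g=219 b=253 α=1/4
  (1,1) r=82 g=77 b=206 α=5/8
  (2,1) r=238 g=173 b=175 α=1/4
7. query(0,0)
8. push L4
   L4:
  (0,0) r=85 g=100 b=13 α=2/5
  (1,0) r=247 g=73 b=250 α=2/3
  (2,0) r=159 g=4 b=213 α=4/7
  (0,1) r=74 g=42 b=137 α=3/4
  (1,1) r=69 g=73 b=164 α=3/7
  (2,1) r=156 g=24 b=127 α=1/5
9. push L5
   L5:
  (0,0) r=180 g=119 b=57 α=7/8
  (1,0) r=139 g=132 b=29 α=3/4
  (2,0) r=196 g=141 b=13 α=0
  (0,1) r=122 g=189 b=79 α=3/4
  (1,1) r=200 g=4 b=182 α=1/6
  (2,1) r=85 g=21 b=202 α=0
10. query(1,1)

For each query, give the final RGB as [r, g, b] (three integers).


query (1,1) [L1,L2] — begin 0,0,0
+L1 (α=5/8) → [165/8, 835/8, 585/4]
+L2 (α=1/3) → [1133/12, 1351/12, 1031/6]
rounded: [94, 113, 172]

at x=1,y=0 over L1,L2:
+L1 (α=4/5) → [472/5, 996/5, 180]
+L2 (α=1/2) → [1547/10, 1801/10, 313/2]
rounded: [155, 180, 156]

(0,0) stack=L1,L2; from [0,0,0]:
+L1 (α=4/5) → [344/5, 804/5, 692/5]
+L2 (α=4/7) → [2692/35, 6572/35, 5016/35]
→ [77, 188, 143]

at x=0,y=0 over L1,L2,L3:
after L1 α=4/5: [344/5, 804/5, 692/5]
after L2 α=4/7: [2692/35, 6572/35, 5016/35]
after L3 α=3/4: [15607/140, 11371/70, 16461/140]
= [111, 162, 118]

(1,1) stack=L1,L2,L3,L4,L5; from [0,0,0]:
L1 α=5/8: [165/8, 835/8, 585/4]
L2 α=1/3: [1133/12, 1351/12, 1031/6]
L3 α=5/8: [2773/32, 2891/32, 3091/16]
L4 α=3/7: [4429/56, 4643/56, 5059/28]
L5 α=1/6: [11115/112, 7813/112, 30391/168]
= [99, 70, 181]


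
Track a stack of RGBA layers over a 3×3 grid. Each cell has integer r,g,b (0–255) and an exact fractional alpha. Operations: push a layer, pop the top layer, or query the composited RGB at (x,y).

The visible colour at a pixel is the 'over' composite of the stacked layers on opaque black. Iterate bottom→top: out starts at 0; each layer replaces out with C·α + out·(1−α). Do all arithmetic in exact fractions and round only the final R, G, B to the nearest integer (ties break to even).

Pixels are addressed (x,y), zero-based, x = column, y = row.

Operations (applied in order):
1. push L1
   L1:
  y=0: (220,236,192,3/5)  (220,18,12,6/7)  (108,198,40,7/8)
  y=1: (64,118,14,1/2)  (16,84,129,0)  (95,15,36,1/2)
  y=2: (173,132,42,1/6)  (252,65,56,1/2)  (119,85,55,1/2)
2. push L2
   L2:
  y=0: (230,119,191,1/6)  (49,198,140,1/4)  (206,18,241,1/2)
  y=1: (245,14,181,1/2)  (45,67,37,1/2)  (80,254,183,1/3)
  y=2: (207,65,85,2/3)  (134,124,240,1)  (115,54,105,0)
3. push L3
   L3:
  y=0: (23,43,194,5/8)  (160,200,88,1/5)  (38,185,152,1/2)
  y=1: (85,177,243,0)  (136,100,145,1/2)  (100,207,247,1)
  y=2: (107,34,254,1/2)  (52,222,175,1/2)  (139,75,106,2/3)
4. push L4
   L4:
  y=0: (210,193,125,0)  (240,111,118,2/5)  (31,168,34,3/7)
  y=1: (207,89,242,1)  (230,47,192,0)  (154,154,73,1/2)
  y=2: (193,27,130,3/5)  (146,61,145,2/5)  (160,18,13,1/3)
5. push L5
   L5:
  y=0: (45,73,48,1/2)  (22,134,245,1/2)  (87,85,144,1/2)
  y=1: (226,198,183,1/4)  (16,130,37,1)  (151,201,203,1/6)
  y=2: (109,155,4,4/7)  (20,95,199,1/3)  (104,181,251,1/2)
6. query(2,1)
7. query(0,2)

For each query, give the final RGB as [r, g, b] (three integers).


at x=2,y=1 over L1,L2,L3,L4,L5:
after L1 α=1/2: [95/2, 15/2, 18]
after L2 α=1/3: [175/3, 269/3, 73]
after L3 α=1: [100, 207, 247]
after L4 α=1/2: [127, 361/2, 160]
after L5 α=1/6: [131, 2207/12, 1003/6]
= [131, 184, 167]

at x=0,y=2 over L1,L2,L3,L4,L5:
after L1 α=1/6: [173/6, 22, 7]
after L2 α=2/3: [2657/18, 152/3, 59]
after L3 α=1/2: [4583/36, 127/3, 313/2]
after L4 α=3/5: [3001/18, 497/15, 703/5]
after L5 α=4/7: [5617/42, 3597/35, 2189/35]
→ [134, 103, 63]


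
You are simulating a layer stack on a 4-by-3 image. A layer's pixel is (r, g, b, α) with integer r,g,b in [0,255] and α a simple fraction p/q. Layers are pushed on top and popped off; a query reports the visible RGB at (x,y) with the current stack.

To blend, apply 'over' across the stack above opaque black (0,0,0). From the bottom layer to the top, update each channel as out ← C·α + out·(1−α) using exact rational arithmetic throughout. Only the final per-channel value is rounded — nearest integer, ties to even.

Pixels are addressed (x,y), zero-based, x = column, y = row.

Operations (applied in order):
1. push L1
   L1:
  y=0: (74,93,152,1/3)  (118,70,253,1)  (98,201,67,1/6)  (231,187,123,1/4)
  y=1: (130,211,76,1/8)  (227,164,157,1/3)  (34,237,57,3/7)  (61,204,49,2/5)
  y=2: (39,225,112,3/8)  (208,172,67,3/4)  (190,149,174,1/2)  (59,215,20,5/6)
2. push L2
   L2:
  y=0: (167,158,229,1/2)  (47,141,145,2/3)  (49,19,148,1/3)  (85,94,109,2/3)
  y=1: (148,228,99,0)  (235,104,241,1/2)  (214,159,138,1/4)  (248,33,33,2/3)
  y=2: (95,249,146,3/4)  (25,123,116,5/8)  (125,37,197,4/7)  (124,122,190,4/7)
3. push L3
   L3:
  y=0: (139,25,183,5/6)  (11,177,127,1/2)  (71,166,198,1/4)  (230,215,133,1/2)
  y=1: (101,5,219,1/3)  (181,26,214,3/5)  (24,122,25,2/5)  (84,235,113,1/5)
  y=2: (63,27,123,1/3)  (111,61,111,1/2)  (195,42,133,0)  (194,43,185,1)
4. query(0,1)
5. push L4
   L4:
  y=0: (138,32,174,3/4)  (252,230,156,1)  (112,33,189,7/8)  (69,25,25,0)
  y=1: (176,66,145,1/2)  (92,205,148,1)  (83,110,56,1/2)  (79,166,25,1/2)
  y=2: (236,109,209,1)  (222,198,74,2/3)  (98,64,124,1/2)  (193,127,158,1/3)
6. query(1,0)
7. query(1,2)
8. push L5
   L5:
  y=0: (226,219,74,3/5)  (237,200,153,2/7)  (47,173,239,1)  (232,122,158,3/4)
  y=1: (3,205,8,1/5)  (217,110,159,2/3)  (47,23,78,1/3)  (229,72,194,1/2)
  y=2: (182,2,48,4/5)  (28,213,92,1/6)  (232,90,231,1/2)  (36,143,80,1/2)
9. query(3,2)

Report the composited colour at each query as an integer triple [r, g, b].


at x=0,y=1 over L1,L2,L3:
+L1 (α=1/8) → [65/4, 211/8, 19/2]
+L2 (α=0) → [65/4, 211/8, 19/2]
+L3 (α=1/3) → [89/2, 77/4, 238/3]
= [44, 19, 79]

(1,0) stack=L1,L2,L3,L4; from [0,0,0]:
after L1 α=1: [118, 70, 253]
after L2 α=2/3: [212/3, 352/3, 181]
after L3 α=1/2: [245/6, 883/6, 154]
after L4 α=1: [252, 230, 156]
rounded: [252, 230, 156]

(1,2) stack=L1,L2,L3,L4; from [0,0,0]:
L1 α=3/4: [156, 129, 201/4]
L2 α=5/8: [593/8, 501/4, 2923/32]
L3 α=1/2: [1481/16, 745/8, 6475/64]
L4 α=2/3: [8585/48, 3913/24, 15947/192]
→ [179, 163, 83]

query (3,2) [L1,L2,L3,L4,L5] — begin 0,0,0
L1 α=5/6: [295/6, 1075/6, 50/3]
L2 α=4/7: [1287/14, 293/2, 810/7]
L3 α=1: [194, 43, 185]
L4 α=1/3: [581/3, 71, 176]
L5 α=1/2: [689/6, 107, 128]
rounded: [115, 107, 128]


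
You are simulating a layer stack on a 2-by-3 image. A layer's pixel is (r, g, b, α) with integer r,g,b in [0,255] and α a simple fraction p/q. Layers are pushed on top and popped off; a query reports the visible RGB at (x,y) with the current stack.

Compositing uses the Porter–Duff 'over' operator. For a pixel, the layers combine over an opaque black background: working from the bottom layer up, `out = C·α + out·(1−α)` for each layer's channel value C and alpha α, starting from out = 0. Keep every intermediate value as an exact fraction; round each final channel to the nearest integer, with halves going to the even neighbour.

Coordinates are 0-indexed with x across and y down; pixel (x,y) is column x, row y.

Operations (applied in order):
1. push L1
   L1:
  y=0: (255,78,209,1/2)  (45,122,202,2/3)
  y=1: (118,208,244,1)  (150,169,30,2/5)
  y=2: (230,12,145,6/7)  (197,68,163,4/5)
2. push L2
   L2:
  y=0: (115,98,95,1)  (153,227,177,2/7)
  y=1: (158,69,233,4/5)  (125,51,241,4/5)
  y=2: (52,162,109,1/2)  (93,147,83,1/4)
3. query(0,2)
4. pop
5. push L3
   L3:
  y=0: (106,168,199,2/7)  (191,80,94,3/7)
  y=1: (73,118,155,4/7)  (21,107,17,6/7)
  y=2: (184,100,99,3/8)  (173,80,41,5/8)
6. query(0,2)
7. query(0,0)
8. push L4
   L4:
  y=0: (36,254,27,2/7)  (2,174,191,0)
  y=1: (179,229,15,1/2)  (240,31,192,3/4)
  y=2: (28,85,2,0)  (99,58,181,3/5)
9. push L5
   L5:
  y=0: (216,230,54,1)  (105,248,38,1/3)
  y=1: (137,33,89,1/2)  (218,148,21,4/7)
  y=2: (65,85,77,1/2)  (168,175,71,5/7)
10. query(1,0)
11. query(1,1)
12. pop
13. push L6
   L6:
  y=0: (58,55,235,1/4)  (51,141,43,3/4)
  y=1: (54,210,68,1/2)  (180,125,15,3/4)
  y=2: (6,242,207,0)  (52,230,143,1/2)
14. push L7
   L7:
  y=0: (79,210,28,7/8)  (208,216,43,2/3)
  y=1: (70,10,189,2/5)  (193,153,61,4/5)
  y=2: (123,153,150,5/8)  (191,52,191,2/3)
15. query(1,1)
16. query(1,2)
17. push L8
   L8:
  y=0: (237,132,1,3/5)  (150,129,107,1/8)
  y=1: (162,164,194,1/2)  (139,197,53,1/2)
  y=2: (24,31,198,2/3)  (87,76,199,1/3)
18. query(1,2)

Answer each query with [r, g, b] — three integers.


(0,2) stack=L1,L2; from [0,0,0]:
after L1 α=6/7: [1380/7, 72/7, 870/7]
after L2 α=1/2: [872/7, 603/7, 1633/14]
rounded: [125, 86, 117]

(0,2) stack=L1,L3; from [0,0,0]:
L1 α=6/7: [1380/7, 72/7, 870/7]
L3 α=3/8: [2691/14, 615/14, 6429/56]
→ [192, 44, 115]

(0,0) stack=L1,L3; from [0,0,0]:
+L1 (α=1/2) → [255/2, 39, 209/2]
+L3 (α=2/7) → [1699/14, 531/7, 263/2]
rounded: [121, 76, 132]

at x=1,y=0 over L1,L3,L4,L5:
+L1 (α=2/3) → [30, 244/3, 404/3]
+L3 (α=3/7) → [99, 1696/21, 2462/21]
+L4 (α=0) → [99, 1696/21, 2462/21]
+L5 (α=1/3) → [101, 8600/63, 5722/63]
= [101, 137, 91]

(1,1) stack=L1,L3,L4,L5; from [0,0,0]:
L1 α=2/5: [60, 338/5, 12]
L3 α=6/7: [186/7, 3548/35, 114/7]
L4 α=3/4: [2613/14, 6803/140, 2073/14]
L5 α=4/7: [20047/98, 103289/980, 7395/98]
→ [205, 105, 75]

at x=1,y=1 over L1,L3,L4,L6,L7:
+L1 (α=2/5) → [60, 338/5, 12]
+L3 (α=6/7) → [186/7, 3548/35, 114/7]
+L4 (α=3/4) → [2613/14, 6803/140, 2073/14]
+L6 (α=3/4) → [10173/56, 59303/560, 2703/56]
+L7 (α=4/5) → [10681/56, 402023/2800, 16367/280]
rounded: [191, 144, 58]

at x=1,y=2 over L1,L3,L4,L6,L7:
L1 α=4/5: [788/5, 272/5, 652/5]
L3 α=5/8: [6689/40, 352/5, 2981/40]
L4 α=3/5: [12629/100, 1574/25, 13841/100]
L6 α=1/2: [17829/200, 3662/25, 28141/200]
L7 α=2/3: [94229/600, 6262/75, 34847/200]
→ [157, 83, 174]

query (1,2) [L1,L3,L4,L6,L7,L8] — begin 0,0,0
after L1 α=4/5: [788/5, 272/5, 652/5]
after L3 α=5/8: [6689/40, 352/5, 2981/40]
after L4 α=3/5: [12629/100, 1574/25, 13841/100]
after L6 α=1/2: [17829/200, 3662/25, 28141/200]
after L7 α=2/3: [94229/600, 6262/75, 34847/200]
after L8 α=1/3: [120329/900, 18224/225, 18249/100]
→ [134, 81, 182]


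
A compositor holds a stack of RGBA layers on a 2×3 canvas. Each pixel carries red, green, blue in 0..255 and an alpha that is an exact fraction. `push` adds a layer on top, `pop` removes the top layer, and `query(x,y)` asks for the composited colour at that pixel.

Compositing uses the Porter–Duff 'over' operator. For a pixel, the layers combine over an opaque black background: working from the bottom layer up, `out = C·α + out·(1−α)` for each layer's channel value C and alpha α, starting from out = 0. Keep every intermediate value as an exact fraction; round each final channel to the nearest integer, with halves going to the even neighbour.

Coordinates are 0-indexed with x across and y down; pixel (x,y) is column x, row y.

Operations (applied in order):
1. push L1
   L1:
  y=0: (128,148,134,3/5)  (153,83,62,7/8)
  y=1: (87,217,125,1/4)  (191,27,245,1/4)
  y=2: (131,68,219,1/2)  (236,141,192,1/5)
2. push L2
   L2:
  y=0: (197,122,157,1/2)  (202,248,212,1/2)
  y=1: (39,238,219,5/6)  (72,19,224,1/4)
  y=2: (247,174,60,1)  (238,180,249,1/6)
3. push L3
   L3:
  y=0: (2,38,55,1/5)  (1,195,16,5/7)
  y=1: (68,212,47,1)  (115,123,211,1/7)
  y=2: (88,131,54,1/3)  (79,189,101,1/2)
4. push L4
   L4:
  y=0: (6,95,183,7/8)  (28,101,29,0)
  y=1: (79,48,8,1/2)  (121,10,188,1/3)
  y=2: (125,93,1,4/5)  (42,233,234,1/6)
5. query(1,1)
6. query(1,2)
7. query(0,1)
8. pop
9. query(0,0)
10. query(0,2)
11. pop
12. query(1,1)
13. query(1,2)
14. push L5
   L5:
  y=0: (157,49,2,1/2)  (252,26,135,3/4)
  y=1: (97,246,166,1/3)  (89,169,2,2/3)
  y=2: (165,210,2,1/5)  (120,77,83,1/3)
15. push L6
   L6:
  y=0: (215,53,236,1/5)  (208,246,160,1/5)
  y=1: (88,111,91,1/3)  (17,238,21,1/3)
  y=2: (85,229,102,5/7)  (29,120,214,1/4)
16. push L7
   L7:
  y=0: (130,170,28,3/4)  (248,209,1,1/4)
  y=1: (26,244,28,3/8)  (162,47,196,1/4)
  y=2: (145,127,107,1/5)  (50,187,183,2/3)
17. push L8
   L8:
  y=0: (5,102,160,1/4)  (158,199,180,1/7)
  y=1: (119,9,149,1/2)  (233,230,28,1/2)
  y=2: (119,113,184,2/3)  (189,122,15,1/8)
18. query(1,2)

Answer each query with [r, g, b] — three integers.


at x=1,y=1 over L1,L2,L3,L4:
after L1 α=1/4: [191/4, 27/4, 245/4]
after L2 α=1/4: [861/16, 157/16, 1631/16]
after L3 α=1/7: [3503/56, 1455/56, 6581/56]
after L4 α=1/3: [2297/28, 1735/84, 11845/84]
rounded: [82, 21, 141]

query (1,2) [L1,L2,L3,L4] — begin 0,0,0
after L1 α=1/5: [236/5, 141/5, 192/5]
after L2 α=1/6: [79, 107/2, 147/2]
after L3 α=1/2: [79, 485/4, 349/4]
after L4 α=1/6: [437/6, 1119/8, 2681/24]
rounded: [73, 140, 112]

at x=0,y=1 over L1,L2,L3,L4:
L1 α=1/4: [87/4, 217/4, 125/4]
L2 α=5/6: [289/8, 1659/8, 4505/24]
L3 α=1: [68, 212, 47]
L4 α=1/2: [147/2, 130, 55/2]
rounded: [74, 130, 28]

query (0,0) [L1,L2,L3] — begin 0,0,0
after L1 α=3/5: [384/5, 444/5, 402/5]
after L2 α=1/2: [1369/10, 527/5, 1187/10]
after L3 α=1/5: [2748/25, 2298/25, 2649/25]
→ [110, 92, 106]

query (0,2) [L1,L2,L3] — begin 0,0,0
+L1 (α=1/2) → [131/2, 34, 219/2]
+L2 (α=1) → [247, 174, 60]
+L3 (α=1/3) → [194, 479/3, 58]
= [194, 160, 58]

query (1,1) [L1,L2] — begin 0,0,0
+L1 (α=1/4) → [191/4, 27/4, 245/4]
+L2 (α=1/4) → [861/16, 157/16, 1631/16]
→ [54, 10, 102]

(1,2) stack=L1,L2; from [0,0,0]:
+L1 (α=1/5) → [236/5, 141/5, 192/5]
+L2 (α=1/6) → [79, 107/2, 147/2]
rounded: [79, 54, 74]

query (1,2) [L1,L2,L5,L6,L7,L8] — begin 0,0,0
after L1 α=1/5: [236/5, 141/5, 192/5]
after L2 α=1/6: [79, 107/2, 147/2]
after L5 α=1/3: [278/3, 184/3, 230/3]
after L6 α=1/4: [307/4, 76, 111]
after L7 α=2/3: [707/12, 150, 159]
after L8 α=1/8: [7217/96, 293/2, 141]
→ [75, 146, 141]


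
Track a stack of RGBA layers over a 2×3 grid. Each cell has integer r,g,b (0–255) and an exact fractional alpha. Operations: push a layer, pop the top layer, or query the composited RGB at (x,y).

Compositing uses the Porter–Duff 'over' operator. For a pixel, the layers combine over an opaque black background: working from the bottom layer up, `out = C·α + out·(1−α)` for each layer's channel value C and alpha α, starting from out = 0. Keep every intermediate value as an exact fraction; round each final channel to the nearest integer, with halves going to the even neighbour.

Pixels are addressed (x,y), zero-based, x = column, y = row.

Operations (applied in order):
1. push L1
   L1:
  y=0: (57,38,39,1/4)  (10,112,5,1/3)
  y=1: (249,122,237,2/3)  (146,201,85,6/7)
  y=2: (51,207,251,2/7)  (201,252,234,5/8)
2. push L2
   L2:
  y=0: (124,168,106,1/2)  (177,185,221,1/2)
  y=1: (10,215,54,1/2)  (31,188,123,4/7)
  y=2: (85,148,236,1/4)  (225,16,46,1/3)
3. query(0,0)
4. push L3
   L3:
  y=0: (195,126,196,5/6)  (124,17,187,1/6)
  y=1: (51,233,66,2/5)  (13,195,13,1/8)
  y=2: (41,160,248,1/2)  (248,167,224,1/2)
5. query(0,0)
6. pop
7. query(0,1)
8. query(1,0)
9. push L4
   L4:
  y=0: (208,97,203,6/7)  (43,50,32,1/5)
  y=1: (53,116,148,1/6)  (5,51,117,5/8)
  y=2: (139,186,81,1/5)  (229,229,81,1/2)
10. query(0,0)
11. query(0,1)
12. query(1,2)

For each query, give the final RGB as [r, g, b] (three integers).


query (0,0) [L1,L2] — begin 0,0,0
L1 α=1/4: [57/4, 19/2, 39/4]
L2 α=1/2: [553/8, 355/4, 463/8]
rounded: [69, 89, 58]

(0,0) stack=L1,L2,L3; from [0,0,0]:
after L1 α=1/4: [57/4, 19/2, 39/4]
after L2 α=1/2: [553/8, 355/4, 463/8]
after L3 α=5/6: [8353/48, 2875/24, 8303/48]
→ [174, 120, 173]

(0,1) stack=L1,L2; from [0,0,0]:
+L1 (α=2/3) → [166, 244/3, 158]
+L2 (α=1/2) → [88, 889/6, 106]
= [88, 148, 106]

at x=1,y=0 over L1,L2:
+L1 (α=1/3) → [10/3, 112/3, 5/3]
+L2 (α=1/2) → [541/6, 667/6, 334/3]
= [90, 111, 111]

at x=0,y=0 over L1,L2,L4:
L1 α=1/4: [57/4, 19/2, 39/4]
L2 α=1/2: [553/8, 355/4, 463/8]
L4 α=6/7: [10537/56, 2683/28, 10207/56]
rounded: [188, 96, 182]

at x=0,y=1 over L1,L2,L4:
L1 α=2/3: [166, 244/3, 158]
L2 α=1/2: [88, 889/6, 106]
L4 α=1/6: [493/6, 5141/36, 113]
rounded: [82, 143, 113]

(1,2) stack=L1,L2,L4; from [0,0,0]:
+L1 (α=5/8) → [1005/8, 315/2, 585/4]
+L2 (α=1/3) → [635/4, 331/3, 677/6]
+L4 (α=1/2) → [1551/8, 509/3, 1163/12]
→ [194, 170, 97]


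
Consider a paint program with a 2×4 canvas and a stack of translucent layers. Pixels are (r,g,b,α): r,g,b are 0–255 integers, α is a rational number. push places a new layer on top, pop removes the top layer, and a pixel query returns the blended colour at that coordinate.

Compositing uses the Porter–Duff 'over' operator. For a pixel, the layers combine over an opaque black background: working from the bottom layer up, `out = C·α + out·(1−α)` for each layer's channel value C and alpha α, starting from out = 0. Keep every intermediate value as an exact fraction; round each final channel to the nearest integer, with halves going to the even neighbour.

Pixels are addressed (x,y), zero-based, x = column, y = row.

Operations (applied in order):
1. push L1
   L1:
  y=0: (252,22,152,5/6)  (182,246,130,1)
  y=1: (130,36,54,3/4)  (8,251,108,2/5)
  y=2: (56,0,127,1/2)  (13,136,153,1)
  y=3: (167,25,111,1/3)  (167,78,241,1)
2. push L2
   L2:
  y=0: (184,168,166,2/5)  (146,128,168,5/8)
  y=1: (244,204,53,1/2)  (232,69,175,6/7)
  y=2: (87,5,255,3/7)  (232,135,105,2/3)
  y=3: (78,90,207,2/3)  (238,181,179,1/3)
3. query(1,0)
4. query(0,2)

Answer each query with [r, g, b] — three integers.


query (1,0) [L1,L2] — begin 0,0,0
after L1 α=1: [182, 246, 130]
after L2 α=5/8: [319/2, 689/4, 615/4]
= [160, 172, 154]

at x=0,y=2 over L1,L2:
after L1 α=1/2: [28, 0, 127/2]
after L2 α=3/7: [373/7, 15/7, 1019/7]
rounded: [53, 2, 146]


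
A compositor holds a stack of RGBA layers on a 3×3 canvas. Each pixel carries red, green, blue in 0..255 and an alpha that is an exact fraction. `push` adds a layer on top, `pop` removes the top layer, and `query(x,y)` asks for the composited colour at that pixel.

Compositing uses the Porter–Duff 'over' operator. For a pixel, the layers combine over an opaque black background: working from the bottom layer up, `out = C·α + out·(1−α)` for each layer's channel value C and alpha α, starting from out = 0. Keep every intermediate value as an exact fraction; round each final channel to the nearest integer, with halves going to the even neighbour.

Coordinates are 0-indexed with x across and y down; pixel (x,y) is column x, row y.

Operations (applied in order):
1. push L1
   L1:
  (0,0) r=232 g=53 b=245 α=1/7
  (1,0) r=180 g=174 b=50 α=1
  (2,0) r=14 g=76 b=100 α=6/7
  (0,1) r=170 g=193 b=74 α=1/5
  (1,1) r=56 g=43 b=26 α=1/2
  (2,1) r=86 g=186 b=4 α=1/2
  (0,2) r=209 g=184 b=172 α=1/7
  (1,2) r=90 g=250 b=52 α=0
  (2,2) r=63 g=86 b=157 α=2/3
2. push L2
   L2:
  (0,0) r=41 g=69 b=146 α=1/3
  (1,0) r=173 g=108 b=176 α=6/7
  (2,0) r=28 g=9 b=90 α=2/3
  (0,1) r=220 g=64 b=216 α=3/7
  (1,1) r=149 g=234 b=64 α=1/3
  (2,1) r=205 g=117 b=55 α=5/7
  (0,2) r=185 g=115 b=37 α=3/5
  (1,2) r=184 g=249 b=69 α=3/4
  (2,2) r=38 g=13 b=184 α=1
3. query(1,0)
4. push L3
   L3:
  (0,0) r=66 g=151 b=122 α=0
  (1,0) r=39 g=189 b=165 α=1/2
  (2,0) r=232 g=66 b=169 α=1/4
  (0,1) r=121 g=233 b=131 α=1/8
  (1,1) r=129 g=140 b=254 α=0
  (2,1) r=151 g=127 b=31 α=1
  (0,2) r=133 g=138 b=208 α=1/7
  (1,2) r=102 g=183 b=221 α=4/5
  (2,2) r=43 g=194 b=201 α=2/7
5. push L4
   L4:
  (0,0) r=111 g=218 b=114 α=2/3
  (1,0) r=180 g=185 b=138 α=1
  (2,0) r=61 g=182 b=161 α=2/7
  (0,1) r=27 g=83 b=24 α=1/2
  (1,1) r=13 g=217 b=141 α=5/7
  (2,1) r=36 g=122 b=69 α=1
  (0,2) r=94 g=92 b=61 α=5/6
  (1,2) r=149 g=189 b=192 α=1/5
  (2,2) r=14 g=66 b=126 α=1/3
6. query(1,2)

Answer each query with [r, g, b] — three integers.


at x=1,y=0 over L1,L2:
L1 α=1: [180, 174, 50]
L2 α=6/7: [174, 822/7, 158]
= [174, 117, 158]

at x=1,y=2 over L1,L2,L3,L4:
+L1 (α=0) → [0, 0, 0]
+L2 (α=3/4) → [138, 747/4, 207/4]
+L3 (α=4/5) → [546/5, 735/4, 3743/20]
+L4 (α=1/5) → [2929/25, 924/5, 4703/25]
→ [117, 185, 188]


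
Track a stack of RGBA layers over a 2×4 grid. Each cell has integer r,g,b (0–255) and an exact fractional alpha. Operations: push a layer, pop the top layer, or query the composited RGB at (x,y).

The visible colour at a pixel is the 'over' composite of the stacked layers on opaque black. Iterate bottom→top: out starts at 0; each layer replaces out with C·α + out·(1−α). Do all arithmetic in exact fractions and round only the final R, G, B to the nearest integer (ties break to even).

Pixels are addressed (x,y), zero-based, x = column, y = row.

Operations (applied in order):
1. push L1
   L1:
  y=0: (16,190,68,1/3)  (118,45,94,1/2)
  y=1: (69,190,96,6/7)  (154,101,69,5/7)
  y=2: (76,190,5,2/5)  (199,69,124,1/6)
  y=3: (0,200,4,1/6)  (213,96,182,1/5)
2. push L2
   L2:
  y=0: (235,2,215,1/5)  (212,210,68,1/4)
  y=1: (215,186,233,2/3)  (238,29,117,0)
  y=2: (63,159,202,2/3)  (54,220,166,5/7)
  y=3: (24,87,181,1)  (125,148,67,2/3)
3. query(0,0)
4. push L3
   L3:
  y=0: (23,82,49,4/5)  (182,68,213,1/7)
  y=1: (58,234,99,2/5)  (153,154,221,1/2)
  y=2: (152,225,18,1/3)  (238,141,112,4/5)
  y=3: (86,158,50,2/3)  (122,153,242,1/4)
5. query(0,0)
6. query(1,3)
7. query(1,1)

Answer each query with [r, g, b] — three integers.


query (0,0) [L1,L2] — begin 0,0,0
L1 α=1/3: [16/3, 190/3, 68/3]
L2 α=1/5: [769/15, 766/15, 917/15]
= [51, 51, 61]

query (0,0) [L1,L2,L3] — begin 0,0,0
after L1 α=1/3: [16/3, 190/3, 68/3]
after L2 α=1/5: [769/15, 766/15, 917/15]
after L3 α=4/5: [2149/75, 5686/75, 3857/75]
= [29, 76, 51]

at x=1,y=3 over L1,L2,L3:
after L1 α=1/5: [213/5, 96/5, 182/5]
after L2 α=2/3: [1463/15, 1576/15, 284/5]
after L3 α=1/4: [2073/20, 2341/20, 1031/10]
= [104, 117, 103]

(1,1) stack=L1,L2,L3; from [0,0,0]:
L1 α=5/7: [110, 505/7, 345/7]
L2 α=0: [110, 505/7, 345/7]
L3 α=1/2: [263/2, 1583/14, 946/7]
= [132, 113, 135]


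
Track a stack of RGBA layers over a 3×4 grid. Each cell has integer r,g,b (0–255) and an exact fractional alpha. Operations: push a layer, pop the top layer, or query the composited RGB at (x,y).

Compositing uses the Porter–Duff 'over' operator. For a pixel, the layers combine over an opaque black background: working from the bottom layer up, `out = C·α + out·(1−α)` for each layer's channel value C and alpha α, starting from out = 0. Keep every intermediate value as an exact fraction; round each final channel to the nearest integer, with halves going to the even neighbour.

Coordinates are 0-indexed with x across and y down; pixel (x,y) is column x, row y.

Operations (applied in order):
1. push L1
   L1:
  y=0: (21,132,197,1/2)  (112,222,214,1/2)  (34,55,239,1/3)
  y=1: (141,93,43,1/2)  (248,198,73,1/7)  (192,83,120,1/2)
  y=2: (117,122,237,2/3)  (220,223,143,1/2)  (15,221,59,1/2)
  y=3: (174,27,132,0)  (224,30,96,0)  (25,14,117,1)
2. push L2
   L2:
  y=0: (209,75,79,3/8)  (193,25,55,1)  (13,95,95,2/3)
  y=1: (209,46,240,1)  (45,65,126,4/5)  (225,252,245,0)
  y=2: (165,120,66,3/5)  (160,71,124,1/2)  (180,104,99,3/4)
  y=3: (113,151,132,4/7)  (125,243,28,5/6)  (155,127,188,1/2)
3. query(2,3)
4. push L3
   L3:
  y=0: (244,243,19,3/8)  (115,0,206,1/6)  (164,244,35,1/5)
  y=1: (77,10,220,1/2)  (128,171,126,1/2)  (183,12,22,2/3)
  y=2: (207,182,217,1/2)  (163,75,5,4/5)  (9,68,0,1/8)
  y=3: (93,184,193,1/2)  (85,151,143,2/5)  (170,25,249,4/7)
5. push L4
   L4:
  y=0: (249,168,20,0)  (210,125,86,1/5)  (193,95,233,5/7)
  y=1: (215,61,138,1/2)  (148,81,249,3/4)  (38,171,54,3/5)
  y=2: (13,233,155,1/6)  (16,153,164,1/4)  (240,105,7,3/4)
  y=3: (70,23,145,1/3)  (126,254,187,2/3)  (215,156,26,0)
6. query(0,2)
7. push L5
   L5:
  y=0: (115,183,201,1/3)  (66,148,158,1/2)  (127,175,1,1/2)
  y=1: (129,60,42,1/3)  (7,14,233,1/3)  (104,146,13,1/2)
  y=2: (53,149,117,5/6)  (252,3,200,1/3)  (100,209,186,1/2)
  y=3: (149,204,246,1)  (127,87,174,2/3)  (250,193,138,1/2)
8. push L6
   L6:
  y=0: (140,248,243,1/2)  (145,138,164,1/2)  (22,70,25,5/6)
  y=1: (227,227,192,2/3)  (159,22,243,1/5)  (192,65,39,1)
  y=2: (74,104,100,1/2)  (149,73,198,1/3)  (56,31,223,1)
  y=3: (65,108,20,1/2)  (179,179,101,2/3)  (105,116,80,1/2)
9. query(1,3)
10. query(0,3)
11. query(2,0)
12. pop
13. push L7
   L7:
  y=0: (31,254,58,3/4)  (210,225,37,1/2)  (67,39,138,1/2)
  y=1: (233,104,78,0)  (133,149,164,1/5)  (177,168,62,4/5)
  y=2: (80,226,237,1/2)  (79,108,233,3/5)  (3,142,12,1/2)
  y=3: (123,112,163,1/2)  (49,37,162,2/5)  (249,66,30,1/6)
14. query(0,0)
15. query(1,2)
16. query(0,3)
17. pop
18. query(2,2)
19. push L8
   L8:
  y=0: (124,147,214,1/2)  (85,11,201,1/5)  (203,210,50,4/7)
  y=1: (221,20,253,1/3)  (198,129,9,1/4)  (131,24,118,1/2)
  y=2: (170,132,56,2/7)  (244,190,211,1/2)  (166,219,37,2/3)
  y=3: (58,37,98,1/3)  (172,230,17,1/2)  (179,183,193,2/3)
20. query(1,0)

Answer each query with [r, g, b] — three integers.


(2,3) stack=L1,L2; from [0,0,0]:
+L1 (α=1) → [25, 14, 117]
+L2 (α=1/2) → [90, 141/2, 305/2]
rounded: [90, 70, 152]

query (0,2) [L1,L2,L3,L4] — begin 0,0,0
after L1 α=2/3: [78, 244/3, 158]
after L2 α=3/5: [651/5, 1568/15, 514/5]
after L3 α=1/2: [843/5, 2149/15, 1599/10]
after L4 α=1/6: [428/3, 1424/9, 1909/12]
rounded: [143, 158, 159]

at x=1,y=3 over L1,L2,L3,L4,L5,L6:
+L1 (α=0) → [0, 0, 0]
+L2 (α=5/6) → [625/6, 405/2, 70/3]
+L3 (α=2/5) → [193/2, 1819/10, 356/5]
+L4 (α=2/3) → [697/6, 6899/30, 742/5]
+L5 (α=2/3) → [2221/18, 12119/90, 2482/15]
+L6 (α=2/3) → [8665/54, 44339/270, 5512/45]
= [160, 164, 122]

query (0,3) [L1,L2,L3,L4,L5,L6] — begin 0,0,0
after L1 α=0: [0, 0, 0]
after L2 α=4/7: [452/7, 604/7, 528/7]
after L3 α=1/2: [1103/14, 946/7, 1879/14]
after L4 α=1/3: [531/7, 2053/21, 2894/21]
after L5 α=1: [149, 204, 246]
after L6 α=1/2: [107, 156, 133]
rounded: [107, 156, 133]

at x=2,y=0 over L1,L2,L3,L4,L5,L6:
+L1 (α=1/3) → [34/3, 55/3, 239/3]
+L2 (α=2/3) → [112/9, 625/9, 809/9]
+L3 (α=1/5) → [1924/45, 4696/45, 3551/45]
+L4 (α=5/7) → [47273/315, 30767/315, 59527/315]
+L5 (α=1/2) → [43639/315, 42946/315, 29921/315]
+L6 (α=5/6) → [78289/1890, 76598/945, 34648/945]
= [41, 81, 37]

query (0,0) [L1,L2,L3,L4,L5,L7] — begin 0,0,0
after L1 α=1/2: [21/2, 66, 197/2]
after L2 α=3/8: [1359/16, 555/8, 1459/16]
after L3 α=3/8: [18507/128, 8607/64, 8207/128]
after L4 α=0: [18507/128, 8607/64, 8207/128]
after L5 α=1/3: [25867/192, 4821/32, 21071/192]
after L7 α=3/4: [43723/768, 29205/128, 54479/768]
→ [57, 228, 71]

at x=1,y=2 over L1,L2,L3,L4,L5,L7:
after L1 α=1/2: [110, 223/2, 143/2]
after L2 α=1/2: [135, 365/4, 391/4]
after L3 α=4/5: [787/5, 313/4, 471/20]
after L4 α=1/4: [2441/20, 1551/16, 4693/80]
after L5 α=1/3: [4961/30, 525/8, 4231/40]
after L7 α=3/5: [8516/75, 1821/20, 18211/100]
rounded: [114, 91, 182]

query (0,3) [L1,L2,L3,L4,L5,L7] — begin 0,0,0
+L1 (α=0) → [0, 0, 0]
+L2 (α=4/7) → [452/7, 604/7, 528/7]
+L3 (α=1/2) → [1103/14, 946/7, 1879/14]
+L4 (α=1/3) → [531/7, 2053/21, 2894/21]
+L5 (α=1) → [149, 204, 246]
+L7 (α=1/2) → [136, 158, 409/2]
= [136, 158, 204]

at x=2,y=2 over L1,L2,L3,L4,L5:
after L1 α=1/2: [15/2, 221/2, 59/2]
after L2 α=3/4: [1095/8, 845/8, 653/8]
after L3 α=1/8: [7737/64, 6459/64, 4571/64]
after L4 α=3/4: [53817/256, 26619/256, 5915/256]
after L5 α=1/2: [79417/512, 80123/512, 53531/512]
= [155, 156, 105]

(1,0) stack=L1,L2,L3,L4,L5,L8; from [0,0,0]:
after L1 α=1/2: [56, 111, 107]
after L2 α=1: [193, 25, 55]
after L3 α=1/6: [180, 125/6, 481/6]
after L4 α=1/5: [186, 125/3, 244/3]
after L5 α=1/2: [126, 569/6, 359/3]
after L8 α=1/5: [589/5, 1171/15, 2039/15]
= [118, 78, 136]


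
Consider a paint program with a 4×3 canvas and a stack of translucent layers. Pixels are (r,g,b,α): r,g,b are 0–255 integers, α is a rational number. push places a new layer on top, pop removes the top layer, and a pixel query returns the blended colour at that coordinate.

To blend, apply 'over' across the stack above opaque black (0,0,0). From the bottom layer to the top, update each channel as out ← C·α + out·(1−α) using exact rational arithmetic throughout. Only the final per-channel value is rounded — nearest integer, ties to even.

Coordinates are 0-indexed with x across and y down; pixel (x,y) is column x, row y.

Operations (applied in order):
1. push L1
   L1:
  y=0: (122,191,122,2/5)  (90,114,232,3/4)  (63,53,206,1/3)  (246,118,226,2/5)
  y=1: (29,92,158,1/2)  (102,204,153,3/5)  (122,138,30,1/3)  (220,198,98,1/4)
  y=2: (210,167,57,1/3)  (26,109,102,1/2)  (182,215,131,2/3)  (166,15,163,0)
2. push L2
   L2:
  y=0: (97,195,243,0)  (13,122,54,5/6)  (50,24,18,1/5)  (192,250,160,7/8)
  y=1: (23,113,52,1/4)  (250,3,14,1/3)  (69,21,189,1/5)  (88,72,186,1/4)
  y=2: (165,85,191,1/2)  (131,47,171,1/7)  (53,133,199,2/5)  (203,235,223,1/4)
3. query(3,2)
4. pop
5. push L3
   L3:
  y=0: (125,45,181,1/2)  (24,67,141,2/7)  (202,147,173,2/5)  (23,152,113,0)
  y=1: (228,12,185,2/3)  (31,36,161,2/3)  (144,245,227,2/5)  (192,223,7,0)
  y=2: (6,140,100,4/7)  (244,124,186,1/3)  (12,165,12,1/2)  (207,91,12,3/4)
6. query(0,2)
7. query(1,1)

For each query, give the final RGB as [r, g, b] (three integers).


query (3,2) [L1,L2] — begin 0,0,0
L1 α=0: [0, 0, 0]
L2 α=1/4: [203/4, 235/4, 223/4]
→ [51, 59, 56]

(0,2) stack=L1,L3; from [0,0,0]:
+L1 (α=1/3) → [70, 167/3, 19]
+L3 (α=4/7) → [234/7, 727/7, 457/7]
→ [33, 104, 65]

query (1,1) [L1,L3] — begin 0,0,0
after L1 α=3/5: [306/5, 612/5, 459/5]
after L3 α=2/3: [616/15, 324/5, 2069/15]
rounded: [41, 65, 138]


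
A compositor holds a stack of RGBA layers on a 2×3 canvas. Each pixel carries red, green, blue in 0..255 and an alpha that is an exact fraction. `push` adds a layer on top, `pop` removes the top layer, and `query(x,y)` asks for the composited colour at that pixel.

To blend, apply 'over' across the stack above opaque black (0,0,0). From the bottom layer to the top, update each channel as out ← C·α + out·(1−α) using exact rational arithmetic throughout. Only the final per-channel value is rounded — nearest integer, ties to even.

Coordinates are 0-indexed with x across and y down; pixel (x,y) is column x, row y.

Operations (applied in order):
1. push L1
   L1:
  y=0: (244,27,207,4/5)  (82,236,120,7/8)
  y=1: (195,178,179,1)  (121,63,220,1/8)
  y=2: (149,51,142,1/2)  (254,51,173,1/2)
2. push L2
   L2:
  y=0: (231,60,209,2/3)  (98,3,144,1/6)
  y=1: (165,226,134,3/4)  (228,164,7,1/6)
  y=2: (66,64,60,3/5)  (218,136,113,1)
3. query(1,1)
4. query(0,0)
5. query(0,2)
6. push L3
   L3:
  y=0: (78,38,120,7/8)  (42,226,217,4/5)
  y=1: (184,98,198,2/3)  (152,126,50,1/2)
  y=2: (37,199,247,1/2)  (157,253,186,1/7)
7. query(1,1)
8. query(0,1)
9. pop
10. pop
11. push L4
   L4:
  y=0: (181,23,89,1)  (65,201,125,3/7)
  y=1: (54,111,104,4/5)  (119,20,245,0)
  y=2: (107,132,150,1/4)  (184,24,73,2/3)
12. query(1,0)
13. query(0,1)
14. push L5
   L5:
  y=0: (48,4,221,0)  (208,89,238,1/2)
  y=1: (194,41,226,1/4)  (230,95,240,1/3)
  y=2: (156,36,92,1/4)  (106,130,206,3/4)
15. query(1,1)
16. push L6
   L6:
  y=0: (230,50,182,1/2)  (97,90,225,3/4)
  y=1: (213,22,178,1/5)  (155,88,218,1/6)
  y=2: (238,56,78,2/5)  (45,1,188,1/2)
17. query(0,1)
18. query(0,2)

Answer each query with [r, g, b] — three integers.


at x=1,y=1 over L1,L2:
+L1 (α=1/8) → [121/8, 63/8, 55/2]
+L2 (α=1/6) → [2429/48, 1627/48, 289/12]
= [51, 34, 24]

query (0,0) [L1,L2] — begin 0,0,0
L1 α=4/5: [976/5, 108/5, 828/5]
L2 α=2/3: [3286/15, 236/5, 2918/15]
= [219, 47, 195]

query (0,2) [L1,L2] — begin 0,0,0
+L1 (α=1/2) → [149/2, 51/2, 71]
+L2 (α=3/5) → [347/5, 243/5, 322/5]
→ [69, 49, 64]

(1,1) stack=L1,L2,L3; from [0,0,0]:
L1 α=1/8: [121/8, 63/8, 55/2]
L2 α=1/6: [2429/48, 1627/48, 289/12]
L3 α=1/2: [9725/96, 7675/96, 889/24]
rounded: [101, 80, 37]

query (0,1) [L1,L2,L3] — begin 0,0,0
L1 α=1: [195, 178, 179]
L2 α=3/4: [345/2, 214, 581/4]
L3 α=2/3: [1081/6, 410/3, 2165/12]
= [180, 137, 180]

query (1,0) [L1,L4] — begin 0,0,0
L1 α=7/8: [287/4, 413/2, 105]
L4 α=3/7: [482/7, 1429/7, 795/7]
rounded: [69, 204, 114]

at x=0,y=1 over L1,L4:
+L1 (α=1) → [195, 178, 179]
+L4 (α=4/5) → [411/5, 622/5, 119]
= [82, 124, 119]

(1,1) stack=L1,L4,L5; from [0,0,0]:
L1 α=1/8: [121/8, 63/8, 55/2]
L4 α=0: [121/8, 63/8, 55/2]
L5 α=1/3: [347/4, 443/12, 295/3]
→ [87, 37, 98]

(0,1) stack=L1,L4,L5,L6; from [0,0,0]:
after L1 α=1: [195, 178, 179]
after L4 α=4/5: [411/5, 622/5, 119]
after L5 α=1/4: [2203/20, 2071/20, 583/4]
after L6 α=1/5: [3268/25, 2181/25, 761/5]
→ [131, 87, 152]

query (0,2) [L1,L4,L5,L6] — begin 0,0,0
after L1 α=1/2: [149/2, 51/2, 71]
after L4 α=1/4: [661/8, 417/8, 363/4]
after L5 α=1/4: [3231/32, 1539/32, 1457/16]
after L6 α=2/5: [4985/32, 8201/160, 6867/80]
→ [156, 51, 86]


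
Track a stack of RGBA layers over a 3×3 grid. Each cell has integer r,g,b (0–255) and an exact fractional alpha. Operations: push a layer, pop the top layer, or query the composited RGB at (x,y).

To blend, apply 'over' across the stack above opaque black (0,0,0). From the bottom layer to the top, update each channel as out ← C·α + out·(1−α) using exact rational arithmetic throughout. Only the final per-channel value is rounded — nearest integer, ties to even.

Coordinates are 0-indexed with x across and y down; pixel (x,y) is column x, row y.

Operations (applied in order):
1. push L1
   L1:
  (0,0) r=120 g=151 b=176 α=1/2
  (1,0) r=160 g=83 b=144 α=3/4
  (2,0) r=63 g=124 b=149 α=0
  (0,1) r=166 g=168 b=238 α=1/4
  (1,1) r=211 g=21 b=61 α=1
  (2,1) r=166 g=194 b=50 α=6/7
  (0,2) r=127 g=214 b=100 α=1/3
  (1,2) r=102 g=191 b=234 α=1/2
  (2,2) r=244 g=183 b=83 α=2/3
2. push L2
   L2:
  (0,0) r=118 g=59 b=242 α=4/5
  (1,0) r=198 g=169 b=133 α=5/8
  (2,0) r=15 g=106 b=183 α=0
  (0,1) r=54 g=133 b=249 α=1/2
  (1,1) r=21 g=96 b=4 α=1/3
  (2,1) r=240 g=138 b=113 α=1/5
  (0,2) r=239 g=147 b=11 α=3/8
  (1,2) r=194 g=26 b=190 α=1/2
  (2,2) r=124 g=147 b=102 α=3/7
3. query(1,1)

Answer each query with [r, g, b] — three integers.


query (1,1) [L1,L2] — begin 0,0,0
L1 α=1: [211, 21, 61]
L2 α=1/3: [443/3, 46, 42]
= [148, 46, 42]
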